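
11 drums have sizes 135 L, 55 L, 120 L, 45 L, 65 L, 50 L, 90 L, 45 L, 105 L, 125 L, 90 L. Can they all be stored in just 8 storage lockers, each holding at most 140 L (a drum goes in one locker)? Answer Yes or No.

Yes

A valid assignment using 8 storage lockers:
  locker 1: 135 = 135
  locker 2: 125 = 125
  locker 3: 120 = 120
  locker 4: 105 = 105
  locker 5: 90 + 50 = 140
  locker 6: 90 + 45 = 135
  locker 7: 65 + 55 = 120
  locker 8: 45 = 45
Every load is within 140 L, so 8 storage lockers suffice.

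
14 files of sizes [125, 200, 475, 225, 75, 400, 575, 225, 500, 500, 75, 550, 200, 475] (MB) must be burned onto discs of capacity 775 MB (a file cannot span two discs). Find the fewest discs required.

Total = 575 + 550 + 500 + 500 + 475 + 475 + 400 + 225 + 225 + 200 + 200 + 125 + 75 + 75 = 4600 MB.
Lower bound: ⌈4600/775⌉ = 6 discs.
Also, 7 files each exceed 775/2 MB, and no two of those can share a disc, so at least 7 discs are needed.
A packing using 7 discs:
  disc 1: 575 + 200 = 775
  disc 2: 550 + 225 = 775
  disc 3: 500 + 225 = 725
  disc 4: 500 + 200 + 75 = 775
  disc 5: 475 + 125 + 75 = 675
  disc 6: 475 = 475
  disc 7: 400 = 400
This matches the lower bound, so 7 is optimal.

7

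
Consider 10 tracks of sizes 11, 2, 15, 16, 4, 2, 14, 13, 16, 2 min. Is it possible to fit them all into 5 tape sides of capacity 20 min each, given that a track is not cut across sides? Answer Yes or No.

Total = 95 min; ⌈95/20⌉ = 5.
6 tracks each exceed half the capacity and cannot share a side, forcing at least 6 tape sides.
At least 6 tape sides are required, but only 5 are allowed.

No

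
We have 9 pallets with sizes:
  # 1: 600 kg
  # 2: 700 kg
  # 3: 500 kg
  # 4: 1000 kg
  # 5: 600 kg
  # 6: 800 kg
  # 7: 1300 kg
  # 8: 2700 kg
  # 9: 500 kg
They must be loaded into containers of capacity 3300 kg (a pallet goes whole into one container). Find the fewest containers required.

Total = 2700 + 1300 + 1000 + 800 + 700 + 600 + 600 + 500 + 500 = 8700 kg.
Lower bound: ⌈8700/3300⌉ = 3 containers.
A packing using 3 containers:
  container 1: 2700 + 600 = 3300
  container 2: 1300 + 1000 + 800 = 3100
  container 3: 700 + 600 + 500 + 500 = 2300
This matches the lower bound, so 3 is optimal.

3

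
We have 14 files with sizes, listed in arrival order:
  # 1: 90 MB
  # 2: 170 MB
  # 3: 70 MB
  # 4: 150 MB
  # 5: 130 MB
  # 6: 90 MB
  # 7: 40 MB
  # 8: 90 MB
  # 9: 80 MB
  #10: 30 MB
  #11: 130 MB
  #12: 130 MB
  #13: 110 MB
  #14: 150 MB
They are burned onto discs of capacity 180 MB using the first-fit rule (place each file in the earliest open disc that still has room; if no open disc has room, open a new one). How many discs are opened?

10

  90 → disc 1 (new)  [load 90/180]
  170 → disc 2 (new)  [load 170/180]
  70 → disc 1  [load 160/180]
  150 → disc 3 (new)  [load 150/180]
  130 → disc 4 (new)  [load 130/180]
  90 → disc 5 (new)  [load 90/180]
  40 → disc 4  [load 170/180]
  90 → disc 5  [load 180/180]
  80 → disc 6 (new)  [load 80/180]
  30 → disc 3  [load 180/180]
  130 → disc 7 (new)  [load 130/180]
  130 → disc 8 (new)  [load 130/180]
  110 → disc 9 (new)  [load 110/180]
  150 → disc 10 (new)  [load 150/180]
10 discs opened.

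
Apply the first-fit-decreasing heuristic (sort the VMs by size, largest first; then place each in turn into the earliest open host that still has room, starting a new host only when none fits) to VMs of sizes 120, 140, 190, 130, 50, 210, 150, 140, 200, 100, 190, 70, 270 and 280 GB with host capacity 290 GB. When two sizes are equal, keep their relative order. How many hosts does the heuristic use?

9

Sorted descending: 280, 270, 210, 200, 190, 190, 150, 140, 140, 130, 120, 100, 70, 50.
  280 → host 1 (new)  [load 280/290]
  270 → host 2 (new)  [load 270/290]
  210 → host 3 (new)  [load 210/290]
  200 → host 4 (new)  [load 200/290]
  190 → host 5 (new)  [load 190/290]
  190 → host 6 (new)  [load 190/290]
  150 → host 7 (new)  [load 150/290]
  140 → host 7  [load 290/290]
  140 → host 8 (new)  [load 140/290]
  130 → host 8  [load 270/290]
  120 → host 9 (new)  [load 120/290]
  100 → host 5  [load 290/290]
  70 → host 3  [load 280/290]
  50 → host 4  [load 250/290]
9 hosts opened.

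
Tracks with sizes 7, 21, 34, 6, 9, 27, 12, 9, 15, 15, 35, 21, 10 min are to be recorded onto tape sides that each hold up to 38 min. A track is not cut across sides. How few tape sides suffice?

Total = 35 + 34 + 27 + 21 + 21 + 15 + 15 + 12 + 10 + 9 + 9 + 7 + 6 = 221 min.
Lower bound: ⌈221/38⌉ = 6 tape sides.
A packing using 7 tape sides:
  side 1: 35 = 35
  side 2: 34 = 34
  side 3: 27 + 10 = 37
  side 4: 21 + 15 = 36
  side 5: 21 + 15 = 36
  side 6: 12 + 9 + 9 + 7 = 37
  side 7: 6 = 6
No arrangement into 6 tape sides stays within capacity, so 7 is optimal.

7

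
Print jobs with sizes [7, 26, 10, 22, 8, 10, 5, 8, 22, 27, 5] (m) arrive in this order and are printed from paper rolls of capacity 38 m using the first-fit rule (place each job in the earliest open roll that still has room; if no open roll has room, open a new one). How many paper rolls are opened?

  7 → roll 1 (new)  [load 7/38]
  26 → roll 1  [load 33/38]
  10 → roll 2 (new)  [load 10/38]
  22 → roll 2  [load 32/38]
  8 → roll 3 (new)  [load 8/38]
  10 → roll 3  [load 18/38]
  5 → roll 1  [load 38/38]
  8 → roll 3  [load 26/38]
  22 → roll 4 (new)  [load 22/38]
  27 → roll 5 (new)  [load 27/38]
  5 → roll 2  [load 37/38]
5 paper rolls opened.

5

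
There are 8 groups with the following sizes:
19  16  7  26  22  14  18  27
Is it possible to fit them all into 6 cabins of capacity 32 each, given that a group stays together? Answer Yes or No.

A valid assignment using 6 cabins:
  cabin 1: 27 = 27
  cabin 2: 26 = 26
  cabin 3: 22 + 7 = 29
  cabin 4: 19 = 19
  cabin 5: 18 + 14 = 32
  cabin 6: 16 = 16
Every load is within 32, so 6 cabins suffice.

Yes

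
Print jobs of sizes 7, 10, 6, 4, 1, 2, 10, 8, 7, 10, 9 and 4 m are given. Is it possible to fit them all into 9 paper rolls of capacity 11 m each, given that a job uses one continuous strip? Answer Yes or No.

Yes

A valid assignment using 8 paper rolls:
  roll 1: 10 + 1 = 11
  roll 2: 10 = 10
  roll 3: 10 = 10
  roll 4: 9 + 2 = 11
  roll 5: 8 = 8
  roll 6: 7 + 4 = 11
  roll 7: 7 + 4 = 11
  roll 8: 6 = 6
That uses only 8 ≤ 9, so 9 paper rolls are enough.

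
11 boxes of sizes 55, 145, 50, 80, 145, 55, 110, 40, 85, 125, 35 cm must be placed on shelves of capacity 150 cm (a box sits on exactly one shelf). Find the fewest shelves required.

Total = 145 + 145 + 125 + 110 + 85 + 80 + 55 + 55 + 50 + 40 + 35 = 925 cm.
Lower bound: ⌈925/150⌉ = 7 shelves.
A packing using 7 shelves:
  shelf 1: 145 = 145
  shelf 2: 145 = 145
  shelf 3: 125 = 125
  shelf 4: 110 + 40 = 150
  shelf 5: 85 + 55 = 140
  shelf 6: 80 + 55 = 135
  shelf 7: 50 + 35 = 85
This matches the lower bound, so 7 is optimal.

7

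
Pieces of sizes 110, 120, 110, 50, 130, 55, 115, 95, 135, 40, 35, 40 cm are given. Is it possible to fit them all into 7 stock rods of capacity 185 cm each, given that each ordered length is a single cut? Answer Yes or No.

A valid assignment using 7 stock rods:
  stock rod 1: 135 + 50 = 185
  stock rod 2: 130 + 55 = 185
  stock rod 3: 120 + 40 = 160
  stock rod 4: 115 + 40 = 155
  stock rod 5: 110 + 35 = 145
  stock rod 6: 110 = 110
  stock rod 7: 95 = 95
Every load is within 185 cm, so 7 stock rods suffice.

Yes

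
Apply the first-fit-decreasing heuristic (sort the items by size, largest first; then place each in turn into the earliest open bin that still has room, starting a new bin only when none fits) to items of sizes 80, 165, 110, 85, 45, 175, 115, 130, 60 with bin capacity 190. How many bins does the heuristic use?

6

Sorted descending: 175, 165, 130, 115, 110, 85, 80, 60, 45.
  175 → bin 1 (new)  [load 175/190]
  165 → bin 2 (new)  [load 165/190]
  130 → bin 3 (new)  [load 130/190]
  115 → bin 4 (new)  [load 115/190]
  110 → bin 5 (new)  [load 110/190]
  85 → bin 6 (new)  [load 85/190]
  80 → bin 5  [load 190/190]
  60 → bin 3  [load 190/190]
  45 → bin 4  [load 160/190]
6 bins opened.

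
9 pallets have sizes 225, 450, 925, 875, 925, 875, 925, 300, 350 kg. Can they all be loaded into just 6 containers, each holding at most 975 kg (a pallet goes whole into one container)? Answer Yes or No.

Total = 5850 kg; ⌈5850/975⌉ = 6.
The bound of 6 does not rule out 6, but exhaustive search shows no assignment into 6 containers of capacity 975 kg exists — the minimum is 7.

No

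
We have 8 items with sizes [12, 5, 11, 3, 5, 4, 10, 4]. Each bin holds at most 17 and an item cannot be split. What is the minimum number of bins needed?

4

Total = 12 + 11 + 10 + 5 + 5 + 4 + 4 + 3 = 54.
Lower bound: ⌈54/17⌉ = 4 bins.
A packing using 4 bins:
  bin 1: 12 + 5 = 17
  bin 2: 11 + 5 = 16
  bin 3: 10 + 4 + 3 = 17
  bin 4: 4 = 4
This matches the lower bound, so 4 is optimal.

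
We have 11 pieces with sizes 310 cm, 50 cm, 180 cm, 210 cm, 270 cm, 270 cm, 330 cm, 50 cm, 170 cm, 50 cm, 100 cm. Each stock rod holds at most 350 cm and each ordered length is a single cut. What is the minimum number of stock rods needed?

Total = 330 + 310 + 270 + 270 + 210 + 180 + 170 + 100 + 50 + 50 + 50 = 1990 cm.
Lower bound: ⌈1990/350⌉ = 6 stock rods.
A packing using 7 stock rods:
  stock rod 1: 330 = 330
  stock rod 2: 310 = 310
  stock rod 3: 270 + 50 = 320
  stock rod 4: 270 + 50 = 320
  stock rod 5: 210 + 100 = 310
  stock rod 6: 180 + 170 = 350
  stock rod 7: 50 = 50
No arrangement into 6 stock rods stays within capacity, so 7 is optimal.

7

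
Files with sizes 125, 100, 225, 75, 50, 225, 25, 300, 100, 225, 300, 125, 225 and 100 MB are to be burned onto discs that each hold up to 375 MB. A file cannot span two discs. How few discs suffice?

7

Total = 300 + 300 + 225 + 225 + 225 + 225 + 125 + 125 + 100 + 100 + 100 + 75 + 50 + 25 = 2200 MB.
Lower bound: ⌈2200/375⌉ = 6 discs.
A packing using 7 discs:
  disc 1: 300 + 75 = 375
  disc 2: 300 + 50 + 25 = 375
  disc 3: 225 + 125 = 350
  disc 4: 225 + 125 = 350
  disc 5: 225 + 100 = 325
  disc 6: 225 + 100 = 325
  disc 7: 100 = 100
No arrangement into 6 discs stays within capacity, so 7 is optimal.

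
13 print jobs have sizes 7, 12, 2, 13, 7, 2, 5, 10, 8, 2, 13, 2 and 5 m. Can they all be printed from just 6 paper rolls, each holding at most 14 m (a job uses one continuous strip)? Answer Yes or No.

Total = 88 m; ⌈88/14⌉ = 7.
At least 7 paper rolls are required, but only 6 are allowed.

No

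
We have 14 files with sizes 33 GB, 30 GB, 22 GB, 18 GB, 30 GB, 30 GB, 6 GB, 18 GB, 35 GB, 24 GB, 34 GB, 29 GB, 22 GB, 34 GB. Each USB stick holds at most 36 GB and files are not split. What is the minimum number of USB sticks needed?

12

Total = 35 + 34 + 34 + 33 + 30 + 30 + 30 + 29 + 24 + 22 + 22 + 18 + 18 + 6 = 365 GB.
Lower bound: ⌈365/36⌉ = 11 USB sticks.
A packing using 12 USB sticks:
  USB stick 1: 35 = 35
  USB stick 2: 34 = 34
  USB stick 3: 34 = 34
  USB stick 4: 33 = 33
  USB stick 5: 30 + 6 = 36
  USB stick 6: 30 = 30
  USB stick 7: 30 = 30
  USB stick 8: 29 = 29
  USB stick 9: 24 = 24
  USB stick 10: 22 = 22
  USB stick 11: 22 = 22
  USB stick 12: 18 + 18 = 36
No arrangement into 11 USB sticks stays within capacity, so 12 is optimal.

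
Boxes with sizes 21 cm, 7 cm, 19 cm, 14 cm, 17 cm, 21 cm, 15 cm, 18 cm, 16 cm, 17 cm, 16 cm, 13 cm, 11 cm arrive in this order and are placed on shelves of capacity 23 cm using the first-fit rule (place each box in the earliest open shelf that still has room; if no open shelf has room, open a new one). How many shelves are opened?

12

  21 → shelf 1 (new)  [load 21/23]
  7 → shelf 2 (new)  [load 7/23]
  19 → shelf 3 (new)  [load 19/23]
  14 → shelf 2  [load 21/23]
  17 → shelf 4 (new)  [load 17/23]
  21 → shelf 5 (new)  [load 21/23]
  15 → shelf 6 (new)  [load 15/23]
  18 → shelf 7 (new)  [load 18/23]
  16 → shelf 8 (new)  [load 16/23]
  17 → shelf 9 (new)  [load 17/23]
  16 → shelf 10 (new)  [load 16/23]
  13 → shelf 11 (new)  [load 13/23]
  11 → shelf 12 (new)  [load 11/23]
12 shelves opened.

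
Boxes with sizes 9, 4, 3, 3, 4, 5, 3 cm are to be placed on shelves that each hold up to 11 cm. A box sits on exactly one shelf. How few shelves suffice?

3

Total = 9 + 5 + 4 + 4 + 3 + 3 + 3 = 31 cm.
Lower bound: ⌈31/11⌉ = 3 shelves.
A packing using 3 shelves:
  shelf 1: 9 = 9
  shelf 2: 5 + 3 + 3 = 11
  shelf 3: 4 + 4 + 3 = 11
This matches the lower bound, so 3 is optimal.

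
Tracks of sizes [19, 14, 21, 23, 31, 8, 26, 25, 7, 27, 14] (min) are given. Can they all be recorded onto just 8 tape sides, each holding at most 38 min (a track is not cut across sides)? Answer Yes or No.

Yes

A valid assignment using 7 tape sides:
  side 1: 31 + 7 = 38
  side 2: 27 + 8 = 35
  side 3: 26 = 26
  side 4: 25 = 25
  side 5: 23 + 14 = 37
  side 6: 21 + 14 = 35
  side 7: 19 = 19
That uses only 7 ≤ 8, so 8 tape sides are enough.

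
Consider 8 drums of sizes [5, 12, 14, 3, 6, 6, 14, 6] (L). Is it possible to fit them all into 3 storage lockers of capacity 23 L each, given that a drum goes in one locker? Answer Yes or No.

Yes

A valid assignment using 3 storage lockers:
  locker 1: 14 + 6 + 3 = 23
  locker 2: 14 + 6 = 20
  locker 3: 12 + 6 + 5 = 23
Every load is within 23 L, so 3 storage lockers suffice.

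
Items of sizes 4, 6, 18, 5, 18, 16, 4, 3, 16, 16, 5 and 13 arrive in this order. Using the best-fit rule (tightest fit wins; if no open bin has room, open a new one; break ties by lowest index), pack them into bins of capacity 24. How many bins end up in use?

6

  4 → bin 1 (new)  [load 4/24]
  6 → bin 1  [load 10/24]
  18 → bin 2 (new)  [load 18/24]
  5 → bin 2  [load 23/24]
  18 → bin 3 (new)  [load 18/24]
  16 → bin 4 (new)  [load 16/24]
  4 → bin 3  [load 22/24]
  3 → bin 4  [load 19/24]
  16 → bin 5 (new)  [load 16/24]
  16 → bin 6 (new)  [load 16/24]
  5 → bin 4  [load 24/24]
  13 → bin 1  [load 23/24]
6 bins opened.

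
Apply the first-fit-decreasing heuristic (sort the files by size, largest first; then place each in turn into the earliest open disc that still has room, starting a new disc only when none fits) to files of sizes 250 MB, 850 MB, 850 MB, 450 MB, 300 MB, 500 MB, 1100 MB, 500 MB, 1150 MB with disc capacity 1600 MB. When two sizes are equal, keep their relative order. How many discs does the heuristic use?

4

Sorted descending: 1150, 1100, 850, 850, 500, 500, 450, 300, 250.
  1150 → disc 1 (new)  [load 1150/1600]
  1100 → disc 2 (new)  [load 1100/1600]
  850 → disc 3 (new)  [load 850/1600]
  850 → disc 4 (new)  [load 850/1600]
  500 → disc 2  [load 1600/1600]
  500 → disc 3  [load 1350/1600]
  450 → disc 1  [load 1600/1600]
  300 → disc 4  [load 1150/1600]
  250 → disc 3  [load 1600/1600]
4 discs opened.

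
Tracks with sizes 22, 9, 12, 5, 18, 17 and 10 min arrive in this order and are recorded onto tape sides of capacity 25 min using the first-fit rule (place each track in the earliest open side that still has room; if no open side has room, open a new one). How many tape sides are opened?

  22 → side 1 (new)  [load 22/25]
  9 → side 2 (new)  [load 9/25]
  12 → side 2  [load 21/25]
  5 → side 3 (new)  [load 5/25]
  18 → side 3  [load 23/25]
  17 → side 4 (new)  [load 17/25]
  10 → side 5 (new)  [load 10/25]
5 tape sides opened.

5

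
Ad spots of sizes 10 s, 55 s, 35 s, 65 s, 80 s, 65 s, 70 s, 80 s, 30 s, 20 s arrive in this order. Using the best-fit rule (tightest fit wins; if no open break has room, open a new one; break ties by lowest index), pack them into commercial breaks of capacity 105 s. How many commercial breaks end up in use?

6

  10 → break 1 (new)  [load 10/105]
  55 → break 1  [load 65/105]
  35 → break 1  [load 100/105]
  65 → break 2 (new)  [load 65/105]
  80 → break 3 (new)  [load 80/105]
  65 → break 4 (new)  [load 65/105]
  70 → break 5 (new)  [load 70/105]
  80 → break 6 (new)  [load 80/105]
  30 → break 5  [load 100/105]
  20 → break 3  [load 100/105]
6 commercial breaks opened.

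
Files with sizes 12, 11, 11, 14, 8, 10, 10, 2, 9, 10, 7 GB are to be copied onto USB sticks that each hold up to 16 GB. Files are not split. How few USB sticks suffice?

9

Total = 14 + 12 + 11 + 11 + 10 + 10 + 10 + 9 + 8 + 7 + 2 = 104 GB.
Lower bound: ⌈104/16⌉ = 7 USB sticks.
Also, 8 files each exceed 8 GB, and no two of those can share a USB stick, so at least 8 USB sticks are needed.
A packing using 9 USB sticks:
  USB stick 1: 14 + 2 = 16
  USB stick 2: 12 = 12
  USB stick 3: 11 = 11
  USB stick 4: 11 = 11
  USB stick 5: 10 = 10
  USB stick 6: 10 = 10
  USB stick 7: 10 = 10
  USB stick 8: 9 + 7 = 16
  USB stick 9: 8 = 8
No arrangement into 8 USB sticks stays within capacity, so 9 is optimal.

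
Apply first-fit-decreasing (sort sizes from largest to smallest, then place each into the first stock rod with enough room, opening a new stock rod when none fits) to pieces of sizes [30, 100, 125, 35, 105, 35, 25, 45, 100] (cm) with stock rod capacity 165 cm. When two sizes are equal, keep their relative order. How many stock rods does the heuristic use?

Sorted descending: 125, 105, 100, 100, 45, 35, 35, 30, 25.
  125 → stock rod 1 (new)  [load 125/165]
  105 → stock rod 2 (new)  [load 105/165]
  100 → stock rod 3 (new)  [load 100/165]
  100 → stock rod 4 (new)  [load 100/165]
  45 → stock rod 2  [load 150/165]
  35 → stock rod 1  [load 160/165]
  35 → stock rod 3  [load 135/165]
  30 → stock rod 3  [load 165/165]
  25 → stock rod 4  [load 125/165]
4 stock rods opened.

4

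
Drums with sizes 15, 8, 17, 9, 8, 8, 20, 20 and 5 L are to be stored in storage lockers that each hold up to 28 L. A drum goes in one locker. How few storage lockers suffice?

Total = 20 + 20 + 17 + 15 + 9 + 8 + 8 + 8 + 5 = 110 L.
Lower bound: ⌈110/28⌉ = 4 storage lockers.
A packing using 4 storage lockers:
  locker 1: 20 + 8 = 28
  locker 2: 20 + 8 = 28
  locker 3: 17 + 9 = 26
  locker 4: 15 + 8 + 5 = 28
This matches the lower bound, so 4 is optimal.

4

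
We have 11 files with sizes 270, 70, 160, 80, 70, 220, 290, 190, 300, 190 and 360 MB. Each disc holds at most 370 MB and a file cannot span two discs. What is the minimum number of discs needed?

Total = 360 + 300 + 290 + 270 + 220 + 190 + 190 + 160 + 80 + 70 + 70 = 2200 MB.
Lower bound: ⌈2200/370⌉ = 6 discs.
Also, 7 files each exceed 185 MB, and no two of those can share a disc, so at least 7 discs are needed.
A packing using 7 discs:
  disc 1: 360 = 360
  disc 2: 300 + 70 = 370
  disc 3: 290 + 80 = 370
  disc 4: 270 + 70 = 340
  disc 5: 220 = 220
  disc 6: 190 + 160 = 350
  disc 7: 190 = 190
This matches the lower bound, so 7 is optimal.

7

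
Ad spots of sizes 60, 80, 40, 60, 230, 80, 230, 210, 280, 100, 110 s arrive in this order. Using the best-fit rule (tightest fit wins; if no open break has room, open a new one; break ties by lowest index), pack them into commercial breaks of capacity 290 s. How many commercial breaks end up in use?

  60 → break 1 (new)  [load 60/290]
  80 → break 1  [load 140/290]
  40 → break 1  [load 180/290]
  60 → break 1  [load 240/290]
  230 → break 2 (new)  [load 230/290]
  80 → break 3 (new)  [load 80/290]
  230 → break 4 (new)  [load 230/290]
  210 → break 3  [load 290/290]
  280 → break 5 (new)  [load 280/290]
  100 → break 6 (new)  [load 100/290]
  110 → break 6  [load 210/290]
6 commercial breaks opened.

6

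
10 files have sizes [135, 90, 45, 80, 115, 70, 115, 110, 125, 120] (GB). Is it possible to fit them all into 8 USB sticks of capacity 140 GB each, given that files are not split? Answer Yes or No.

Total = 1005 GB; ⌈1005/140⌉ = 8.
The bound of 8 does not rule out 8, but exhaustive search shows no assignment into 8 USB sticks of capacity 140 GB exists — the minimum is 9.

No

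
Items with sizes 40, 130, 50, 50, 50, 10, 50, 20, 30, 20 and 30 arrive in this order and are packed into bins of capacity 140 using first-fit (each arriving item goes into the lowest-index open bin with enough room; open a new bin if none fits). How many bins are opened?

  40 → bin 1 (new)  [load 40/140]
  130 → bin 2 (new)  [load 130/140]
  50 → bin 1  [load 90/140]
  50 → bin 1  [load 140/140]
  50 → bin 3 (new)  [load 50/140]
  10 → bin 2  [load 140/140]
  50 → bin 3  [load 100/140]
  20 → bin 3  [load 120/140]
  30 → bin 4 (new)  [load 30/140]
  20 → bin 3  [load 140/140]
  30 → bin 4  [load 60/140]
4 bins opened.

4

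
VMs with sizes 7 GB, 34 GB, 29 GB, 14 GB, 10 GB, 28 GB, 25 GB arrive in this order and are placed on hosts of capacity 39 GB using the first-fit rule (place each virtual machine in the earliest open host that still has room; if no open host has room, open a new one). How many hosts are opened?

  7 → host 1 (new)  [load 7/39]
  34 → host 2 (new)  [load 34/39]
  29 → host 1  [load 36/39]
  14 → host 3 (new)  [load 14/39]
  10 → host 3  [load 24/39]
  28 → host 4 (new)  [load 28/39]
  25 → host 5 (new)  [load 25/39]
5 hosts opened.

5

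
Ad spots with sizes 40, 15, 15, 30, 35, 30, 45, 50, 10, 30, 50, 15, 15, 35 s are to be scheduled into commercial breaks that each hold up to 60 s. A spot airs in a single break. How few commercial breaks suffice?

Total = 50 + 50 + 45 + 40 + 35 + 35 + 30 + 30 + 30 + 15 + 15 + 15 + 15 + 10 = 415 s.
Lower bound: ⌈415/60⌉ = 7 commercial breaks.
A packing using 8 commercial breaks:
  break 1: 50 + 10 = 60
  break 2: 50 = 50
  break 3: 45 + 15 = 60
  break 4: 40 + 15 = 55
  break 5: 35 + 15 = 50
  break 6: 35 + 15 = 50
  break 7: 30 + 30 = 60
  break 8: 30 = 30
No arrangement into 7 commercial breaks stays within capacity, so 8 is optimal.

8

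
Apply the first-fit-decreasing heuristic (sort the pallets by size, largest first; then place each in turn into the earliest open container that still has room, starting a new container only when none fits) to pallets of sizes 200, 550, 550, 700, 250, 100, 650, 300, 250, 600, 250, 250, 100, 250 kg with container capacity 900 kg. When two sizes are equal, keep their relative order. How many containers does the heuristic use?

6

Sorted descending: 700, 650, 600, 550, 550, 300, 250, 250, 250, 250, 250, 200, 100, 100.
  700 → container 1 (new)  [load 700/900]
  650 → container 2 (new)  [load 650/900]
  600 → container 3 (new)  [load 600/900]
  550 → container 4 (new)  [load 550/900]
  550 → container 5 (new)  [load 550/900]
  300 → container 3  [load 900/900]
  250 → container 2  [load 900/900]
  250 → container 4  [load 800/900]
  250 → container 5  [load 800/900]
  250 → container 6 (new)  [load 250/900]
  250 → container 6  [load 500/900]
  200 → container 1  [load 900/900]
  100 → container 4  [load 900/900]
  100 → container 5  [load 900/900]
6 containers opened.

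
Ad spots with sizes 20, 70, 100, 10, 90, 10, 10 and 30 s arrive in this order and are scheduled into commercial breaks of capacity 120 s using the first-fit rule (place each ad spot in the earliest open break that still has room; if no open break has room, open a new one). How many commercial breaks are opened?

3

  20 → break 1 (new)  [load 20/120]
  70 → break 1  [load 90/120]
  100 → break 2 (new)  [load 100/120]
  10 → break 1  [load 100/120]
  90 → break 3 (new)  [load 90/120]
  10 → break 1  [load 110/120]
  10 → break 1  [load 120/120]
  30 → break 3  [load 120/120]
3 commercial breaks opened.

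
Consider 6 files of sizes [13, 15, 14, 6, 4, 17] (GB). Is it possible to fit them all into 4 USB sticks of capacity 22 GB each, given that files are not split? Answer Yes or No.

Yes

A valid assignment using 4 USB sticks:
  USB stick 1: 17 + 4 = 21
  USB stick 2: 15 + 6 = 21
  USB stick 3: 14 = 14
  USB stick 4: 13 = 13
Every load is within 22 GB, so 4 USB sticks suffice.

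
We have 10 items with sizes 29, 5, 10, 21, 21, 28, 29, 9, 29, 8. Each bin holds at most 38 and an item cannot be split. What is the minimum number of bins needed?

6

Total = 29 + 29 + 29 + 28 + 21 + 21 + 10 + 9 + 8 + 5 = 189.
Lower bound: ⌈189/38⌉ = 5 bins.
Also, 6 items each exceed 19, and no two of those can share a bin, so at least 6 bins are needed.
A packing using 6 bins:
  bin 1: 29 + 9 = 38
  bin 2: 29 + 8 = 37
  bin 3: 29 + 5 = 34
  bin 4: 28 + 10 = 38
  bin 5: 21 = 21
  bin 6: 21 = 21
This matches the lower bound, so 6 is optimal.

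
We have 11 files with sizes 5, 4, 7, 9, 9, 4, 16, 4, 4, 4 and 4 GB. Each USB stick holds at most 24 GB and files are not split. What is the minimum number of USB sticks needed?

Total = 16 + 9 + 9 + 7 + 5 + 4 + 4 + 4 + 4 + 4 + 4 = 70 GB.
Lower bound: ⌈70/24⌉ = 3 USB sticks.
A packing using 3 USB sticks:
  USB stick 1: 16 + 7 = 23
  USB stick 2: 9 + 9 + 5 = 23
  USB stick 3: 4 + 4 + 4 + 4 + 4 + 4 = 24
This matches the lower bound, so 3 is optimal.

3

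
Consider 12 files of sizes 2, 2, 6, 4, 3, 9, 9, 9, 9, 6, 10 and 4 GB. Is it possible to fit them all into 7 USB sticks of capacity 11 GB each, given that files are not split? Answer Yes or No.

No

Total = 73 GB; ⌈73/11⌉ = 7.
The bound of 7 does not rule out 7, but exhaustive search shows no assignment into 7 USB sticks of capacity 11 GB exists — the minimum is 8.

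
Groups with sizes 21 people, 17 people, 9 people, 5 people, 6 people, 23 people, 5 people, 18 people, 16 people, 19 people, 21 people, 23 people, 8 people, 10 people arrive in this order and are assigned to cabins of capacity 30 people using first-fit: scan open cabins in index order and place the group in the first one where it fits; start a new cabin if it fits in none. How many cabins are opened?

  21 → cabin 1 (new)  [load 21/30]
  17 → cabin 2 (new)  [load 17/30]
  9 → cabin 1  [load 30/30]
  5 → cabin 2  [load 22/30]
  6 → cabin 2  [load 28/30]
  23 → cabin 3 (new)  [load 23/30]
  5 → cabin 3  [load 28/30]
  18 → cabin 4 (new)  [load 18/30]
  16 → cabin 5 (new)  [load 16/30]
  19 → cabin 6 (new)  [load 19/30]
  21 → cabin 7 (new)  [load 21/30]
  23 → cabin 8 (new)  [load 23/30]
  8 → cabin 4  [load 26/30]
  10 → cabin 5  [load 26/30]
8 cabins opened.

8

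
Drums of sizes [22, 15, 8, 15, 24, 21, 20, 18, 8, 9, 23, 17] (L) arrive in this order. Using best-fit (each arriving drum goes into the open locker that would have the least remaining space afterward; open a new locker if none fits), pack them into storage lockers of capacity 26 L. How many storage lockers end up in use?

  22 → locker 1 (new)  [load 22/26]
  15 → locker 2 (new)  [load 15/26]
  8 → locker 2  [load 23/26]
  15 → locker 3 (new)  [load 15/26]
  24 → locker 4 (new)  [load 24/26]
  21 → locker 5 (new)  [load 21/26]
  20 → locker 6 (new)  [load 20/26]
  18 → locker 7 (new)  [load 18/26]
  8 → locker 7  [load 26/26]
  9 → locker 3  [load 24/26]
  23 → locker 8 (new)  [load 23/26]
  17 → locker 9 (new)  [load 17/26]
9 storage lockers opened.

9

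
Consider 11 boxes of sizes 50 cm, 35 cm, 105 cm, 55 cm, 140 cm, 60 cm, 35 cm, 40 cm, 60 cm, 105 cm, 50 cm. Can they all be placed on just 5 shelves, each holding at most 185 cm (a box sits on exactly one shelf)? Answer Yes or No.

A valid assignment using 5 shelves:
  shelf 1: 140 + 40 = 180
  shelf 2: 105 + 60 = 165
  shelf 3: 105 + 60 = 165
  shelf 4: 55 + 50 + 50 = 155
  shelf 5: 35 + 35 = 70
Every load is within 185 cm, so 5 shelves suffice.

Yes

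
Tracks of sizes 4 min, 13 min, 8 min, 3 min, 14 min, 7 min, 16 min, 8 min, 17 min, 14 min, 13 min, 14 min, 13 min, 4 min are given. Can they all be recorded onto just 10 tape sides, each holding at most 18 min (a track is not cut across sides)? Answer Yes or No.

Yes

A valid assignment using 10 tape sides:
  side 1: 17 = 17
  side 2: 16 = 16
  side 3: 14 + 4 = 18
  side 4: 14 + 4 = 18
  side 5: 14 + 3 = 17
  side 6: 13 = 13
  side 7: 13 = 13
  side 8: 13 = 13
  side 9: 8 + 8 = 16
  side 10: 7 = 7
Every load is within 18 min, so 10 tape sides suffice.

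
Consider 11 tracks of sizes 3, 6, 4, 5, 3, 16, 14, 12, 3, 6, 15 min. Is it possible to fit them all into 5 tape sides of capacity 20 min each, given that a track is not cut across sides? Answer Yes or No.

A valid assignment using 5 tape sides:
  side 1: 16 + 4 = 20
  side 2: 15 + 5 = 20
  side 3: 14 + 6 = 20
  side 4: 12 + 6 = 18
  side 5: 3 + 3 + 3 = 9
Every load is within 20 min, so 5 tape sides suffice.

Yes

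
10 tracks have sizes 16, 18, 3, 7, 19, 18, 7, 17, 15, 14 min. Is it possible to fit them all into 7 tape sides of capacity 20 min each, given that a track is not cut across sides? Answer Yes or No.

No

Total = 134 min; ⌈134/20⌉ = 7.
The bound of 7 does not rule out 7, but exhaustive search shows no assignment into 7 tape sides of capacity 20 min exists — the minimum is 8.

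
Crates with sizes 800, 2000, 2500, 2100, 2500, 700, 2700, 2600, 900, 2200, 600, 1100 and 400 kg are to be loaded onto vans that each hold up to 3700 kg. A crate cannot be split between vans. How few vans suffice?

Total = 2700 + 2600 + 2500 + 2500 + 2200 + 2100 + 2000 + 1100 + 900 + 800 + 700 + 600 + 400 = 21100 kg.
Lower bound: ⌈21100/3700⌉ = 6 vans.
Also, 7 crates each exceed 1850 kg, and no two of those can share a van, so at least 7 vans are needed.
A packing using 7 vans:
  van 1: 2700 + 900 = 3600
  van 2: 2600 + 1100 = 3700
  van 3: 2500 + 800 + 400 = 3700
  van 4: 2500 + 700 = 3200
  van 5: 2200 + 600 = 2800
  van 6: 2100 = 2100
  van 7: 2000 = 2000
This matches the lower bound, so 7 is optimal.

7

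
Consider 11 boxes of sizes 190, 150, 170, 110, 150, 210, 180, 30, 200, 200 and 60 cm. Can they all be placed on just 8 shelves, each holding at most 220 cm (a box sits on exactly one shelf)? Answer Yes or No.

Total = 1650 cm; ⌈1650/220⌉ = 8.
The bound of 8 does not rule out 8, but exhaustive search shows no assignment into 8 shelves of capacity 220 cm exists — the minimum is 9.

No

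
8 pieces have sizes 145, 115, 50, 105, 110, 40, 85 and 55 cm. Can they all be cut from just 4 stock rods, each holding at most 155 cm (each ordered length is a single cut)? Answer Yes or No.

Total = 705 cm; ⌈705/155⌉ = 5.
At least 5 stock rods are required, but only 4 are allowed.

No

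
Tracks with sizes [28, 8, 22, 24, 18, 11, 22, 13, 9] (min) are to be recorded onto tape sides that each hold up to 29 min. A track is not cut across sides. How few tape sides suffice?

Total = 28 + 24 + 22 + 22 + 18 + 13 + 11 + 9 + 8 = 155 min.
Lower bound: ⌈155/29⌉ = 6 tape sides.
A packing using 7 tape sides:
  side 1: 28 = 28
  side 2: 24 = 24
  side 3: 22 = 22
  side 4: 22 = 22
  side 5: 18 + 11 = 29
  side 6: 13 + 9 = 22
  side 7: 8 = 8
No arrangement into 6 tape sides stays within capacity, so 7 is optimal.

7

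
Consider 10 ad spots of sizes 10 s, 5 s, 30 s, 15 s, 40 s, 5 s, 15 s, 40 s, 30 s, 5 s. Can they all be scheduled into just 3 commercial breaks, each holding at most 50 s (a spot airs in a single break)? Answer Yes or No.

Total = 195 s; ⌈195/50⌉ = 4.
At least 4 commercial breaks are required, but only 3 are allowed.

No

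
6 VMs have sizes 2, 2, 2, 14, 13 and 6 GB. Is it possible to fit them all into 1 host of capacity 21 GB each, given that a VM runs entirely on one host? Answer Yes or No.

Total = 39 GB; ⌈39/21⌉ = 2.
At least 2 hosts are required, but only 1 is allowed.

No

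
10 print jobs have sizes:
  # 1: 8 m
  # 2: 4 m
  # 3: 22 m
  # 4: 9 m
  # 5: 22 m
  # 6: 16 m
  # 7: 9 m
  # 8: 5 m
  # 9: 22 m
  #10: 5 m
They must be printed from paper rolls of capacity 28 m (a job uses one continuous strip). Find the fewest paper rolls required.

5

Total = 22 + 22 + 22 + 16 + 9 + 9 + 8 + 5 + 5 + 4 = 122 m.
Lower bound: ⌈122/28⌉ = 5 paper rolls.
A packing using 5 paper rolls:
  roll 1: 22 + 5 = 27
  roll 2: 22 + 5 = 27
  roll 3: 22 + 4 = 26
  roll 4: 16 + 9 = 25
  roll 5: 9 + 8 = 17
This matches the lower bound, so 5 is optimal.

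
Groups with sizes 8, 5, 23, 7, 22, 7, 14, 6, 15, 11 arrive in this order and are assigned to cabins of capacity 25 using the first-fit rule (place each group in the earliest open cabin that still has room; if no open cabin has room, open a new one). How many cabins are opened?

  8 → cabin 1 (new)  [load 8/25]
  5 → cabin 1  [load 13/25]
  23 → cabin 2 (new)  [load 23/25]
  7 → cabin 1  [load 20/25]
  22 → cabin 3 (new)  [load 22/25]
  7 → cabin 4 (new)  [load 7/25]
  14 → cabin 4  [load 21/25]
  6 → cabin 5 (new)  [load 6/25]
  15 → cabin 5  [load 21/25]
  11 → cabin 6 (new)  [load 11/25]
6 cabins opened.

6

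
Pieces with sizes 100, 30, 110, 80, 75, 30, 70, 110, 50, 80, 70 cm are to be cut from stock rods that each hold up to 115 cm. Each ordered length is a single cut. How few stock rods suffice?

9

Total = 110 + 110 + 100 + 80 + 80 + 75 + 70 + 70 + 50 + 30 + 30 = 805 cm.
Lower bound: ⌈805/115⌉ = 7 stock rods.
Also, 8 pieces each exceed 115/2 cm, and no two of those can share a stock rod, so at least 8 stock rods are needed.
A packing using 9 stock rods:
  stock rod 1: 110 = 110
  stock rod 2: 110 = 110
  stock rod 3: 100 = 100
  stock rod 4: 80 + 30 = 110
  stock rod 5: 80 + 30 = 110
  stock rod 6: 75 = 75
  stock rod 7: 70 = 70
  stock rod 8: 70 = 70
  stock rod 9: 50 = 50
No arrangement into 8 stock rods stays within capacity, so 9 is optimal.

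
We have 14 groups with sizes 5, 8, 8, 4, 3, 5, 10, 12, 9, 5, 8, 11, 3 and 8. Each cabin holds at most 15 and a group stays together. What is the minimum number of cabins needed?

Total = 12 + 11 + 10 + 9 + 8 + 8 + 8 + 8 + 5 + 5 + 5 + 4 + 3 + 3 = 99.
Lower bound: ⌈99/15⌉ = 7 cabins.
Also, 8 groups each exceed 15/2, and no two of those can share a cabin, so at least 8 cabins are needed.
A packing using 8 cabins:
  cabin 1: 12 + 3 = 15
  cabin 2: 11 + 4 = 15
  cabin 3: 10 + 5 = 15
  cabin 4: 9 + 5 = 14
  cabin 5: 8 + 5 = 13
  cabin 6: 8 + 3 = 11
  cabin 7: 8 = 8
  cabin 8: 8 = 8
This matches the lower bound, so 8 is optimal.

8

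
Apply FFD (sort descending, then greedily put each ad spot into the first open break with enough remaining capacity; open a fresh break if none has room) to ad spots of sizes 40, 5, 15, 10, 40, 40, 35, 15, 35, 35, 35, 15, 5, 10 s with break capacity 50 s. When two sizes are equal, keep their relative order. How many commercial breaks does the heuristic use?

Sorted descending: 40, 40, 40, 35, 35, 35, 35, 15, 15, 15, 10, 10, 5, 5.
  40 → break 1 (new)  [load 40/50]
  40 → break 2 (new)  [load 40/50]
  40 → break 3 (new)  [load 40/50]
  35 → break 4 (new)  [load 35/50]
  35 → break 5 (new)  [load 35/50]
  35 → break 6 (new)  [load 35/50]
  35 → break 7 (new)  [load 35/50]
  15 → break 4  [load 50/50]
  15 → break 5  [load 50/50]
  15 → break 6  [load 50/50]
  10 → break 1  [load 50/50]
  10 → break 2  [load 50/50]
  5 → break 3  [load 45/50]
  5 → break 3  [load 50/50]
7 commercial breaks opened.

7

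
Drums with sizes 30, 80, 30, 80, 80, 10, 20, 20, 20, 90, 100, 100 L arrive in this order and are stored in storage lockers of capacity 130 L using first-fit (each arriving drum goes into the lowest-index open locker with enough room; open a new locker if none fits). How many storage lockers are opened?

6

  30 → locker 1 (new)  [load 30/130]
  80 → locker 1  [load 110/130]
  30 → locker 2 (new)  [load 30/130]
  80 → locker 2  [load 110/130]
  80 → locker 3 (new)  [load 80/130]
  10 → locker 1  [load 120/130]
  20 → locker 2  [load 130/130]
  20 → locker 3  [load 100/130]
  20 → locker 3  [load 120/130]
  90 → locker 4 (new)  [load 90/130]
  100 → locker 5 (new)  [load 100/130]
  100 → locker 6 (new)  [load 100/130]
6 storage lockers opened.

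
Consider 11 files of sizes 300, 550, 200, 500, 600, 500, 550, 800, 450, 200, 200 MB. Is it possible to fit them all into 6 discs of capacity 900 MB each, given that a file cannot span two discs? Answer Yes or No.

Total = 4850 MB; ⌈4850/900⌉ = 6.
The bound of 6 does not rule out 6, but exhaustive search shows no assignment into 6 discs of capacity 900 MB exists — the minimum is 7.

No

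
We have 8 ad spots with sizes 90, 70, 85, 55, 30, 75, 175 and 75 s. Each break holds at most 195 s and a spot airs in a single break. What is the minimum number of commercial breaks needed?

Total = 175 + 90 + 85 + 75 + 75 + 70 + 55 + 30 = 655 s.
Lower bound: ⌈655/195⌉ = 4 commercial breaks.
A packing using 4 commercial breaks:
  break 1: 175 = 175
  break 2: 90 + 85 = 175
  break 3: 75 + 75 + 30 = 180
  break 4: 70 + 55 = 125
This matches the lower bound, so 4 is optimal.

4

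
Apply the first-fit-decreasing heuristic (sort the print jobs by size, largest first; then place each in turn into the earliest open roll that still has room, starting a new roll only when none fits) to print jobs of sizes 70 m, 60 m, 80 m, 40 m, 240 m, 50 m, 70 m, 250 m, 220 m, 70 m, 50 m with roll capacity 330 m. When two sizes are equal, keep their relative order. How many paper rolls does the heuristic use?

4

Sorted descending: 250, 240, 220, 80, 70, 70, 70, 60, 50, 50, 40.
  250 → roll 1 (new)  [load 250/330]
  240 → roll 2 (new)  [load 240/330]
  220 → roll 3 (new)  [load 220/330]
  80 → roll 1  [load 330/330]
  70 → roll 2  [load 310/330]
  70 → roll 3  [load 290/330]
  70 → roll 4 (new)  [load 70/330]
  60 → roll 4  [load 130/330]
  50 → roll 4  [load 180/330]
  50 → roll 4  [load 230/330]
  40 → roll 3  [load 330/330]
4 paper rolls opened.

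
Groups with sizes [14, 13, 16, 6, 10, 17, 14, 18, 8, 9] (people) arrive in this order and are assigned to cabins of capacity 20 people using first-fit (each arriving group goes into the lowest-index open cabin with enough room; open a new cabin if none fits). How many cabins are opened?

8

  14 → cabin 1 (new)  [load 14/20]
  13 → cabin 2 (new)  [load 13/20]
  16 → cabin 3 (new)  [load 16/20]
  6 → cabin 1  [load 20/20]
  10 → cabin 4 (new)  [load 10/20]
  17 → cabin 5 (new)  [load 17/20]
  14 → cabin 6 (new)  [load 14/20]
  18 → cabin 7 (new)  [load 18/20]
  8 → cabin 4  [load 18/20]
  9 → cabin 8 (new)  [load 9/20]
8 cabins opened.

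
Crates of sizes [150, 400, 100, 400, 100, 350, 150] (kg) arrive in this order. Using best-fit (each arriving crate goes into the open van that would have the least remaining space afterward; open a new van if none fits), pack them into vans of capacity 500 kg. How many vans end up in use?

4

  150 → van 1 (new)  [load 150/500]
  400 → van 2 (new)  [load 400/500]
  100 → van 2  [load 500/500]
  400 → van 3 (new)  [load 400/500]
  100 → van 3  [load 500/500]
  350 → van 1  [load 500/500]
  150 → van 4 (new)  [load 150/500]
4 vans opened.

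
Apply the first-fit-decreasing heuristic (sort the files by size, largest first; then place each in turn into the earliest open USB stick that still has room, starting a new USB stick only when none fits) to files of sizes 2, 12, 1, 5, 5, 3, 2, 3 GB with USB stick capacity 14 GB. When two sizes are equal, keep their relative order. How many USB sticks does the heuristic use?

Sorted descending: 12, 5, 5, 3, 3, 2, 2, 1.
  12 → USB stick 1 (new)  [load 12/14]
  5 → USB stick 2 (new)  [load 5/14]
  5 → USB stick 2  [load 10/14]
  3 → USB stick 2  [load 13/14]
  3 → USB stick 3 (new)  [load 3/14]
  2 → USB stick 1  [load 14/14]
  2 → USB stick 3  [load 5/14]
  1 → USB stick 2  [load 14/14]
3 USB sticks opened.

3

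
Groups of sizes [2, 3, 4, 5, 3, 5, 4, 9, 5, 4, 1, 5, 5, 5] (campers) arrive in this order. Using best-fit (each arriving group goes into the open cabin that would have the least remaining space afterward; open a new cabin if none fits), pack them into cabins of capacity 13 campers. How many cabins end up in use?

  2 → cabin 1 (new)  [load 2/13]
  3 → cabin 1  [load 5/13]
  4 → cabin 1  [load 9/13]
  5 → cabin 2 (new)  [load 5/13]
  3 → cabin 1  [load 12/13]
  5 → cabin 2  [load 10/13]
  4 → cabin 3 (new)  [load 4/13]
  9 → cabin 3  [load 13/13]
  5 → cabin 4 (new)  [load 5/13]
  4 → cabin 4  [load 9/13]
  1 → cabin 1  [load 13/13]
  5 → cabin 5 (new)  [load 5/13]
  5 → cabin 5  [load 10/13]
  5 → cabin 6 (new)  [load 5/13]
6 cabins opened.

6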